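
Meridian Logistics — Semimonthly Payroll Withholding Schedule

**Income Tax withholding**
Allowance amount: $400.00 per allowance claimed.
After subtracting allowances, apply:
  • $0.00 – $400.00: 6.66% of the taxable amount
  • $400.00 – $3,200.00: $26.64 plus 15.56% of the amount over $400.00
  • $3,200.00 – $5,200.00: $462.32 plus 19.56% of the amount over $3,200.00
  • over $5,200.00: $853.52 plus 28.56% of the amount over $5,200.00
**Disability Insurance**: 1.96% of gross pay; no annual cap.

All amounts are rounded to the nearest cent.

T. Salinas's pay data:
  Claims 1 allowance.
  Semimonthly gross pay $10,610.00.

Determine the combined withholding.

Income Tax: taxable = $10,610.00 − 1×$400.00 = $10,210.00
  $853.52 + 28.56% × ($10,210.00 − $5,200.00) = $853.52 + 28.56% × $5,010.00 = $2,284.38
Disability Insurance: 1.96% × $10,610.00 = $207.96
Total: $2,284.38 + $207.96 = $2,492.34

$2,492.34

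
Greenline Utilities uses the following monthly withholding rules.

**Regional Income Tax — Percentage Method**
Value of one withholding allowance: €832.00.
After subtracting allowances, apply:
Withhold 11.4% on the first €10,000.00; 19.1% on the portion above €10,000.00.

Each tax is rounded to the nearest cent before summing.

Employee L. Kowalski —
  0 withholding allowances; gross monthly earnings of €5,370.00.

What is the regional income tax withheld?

Regional Income Tax: taxable = €5,370.00
  11.4% × €5,370.00 = €612.18

€612.18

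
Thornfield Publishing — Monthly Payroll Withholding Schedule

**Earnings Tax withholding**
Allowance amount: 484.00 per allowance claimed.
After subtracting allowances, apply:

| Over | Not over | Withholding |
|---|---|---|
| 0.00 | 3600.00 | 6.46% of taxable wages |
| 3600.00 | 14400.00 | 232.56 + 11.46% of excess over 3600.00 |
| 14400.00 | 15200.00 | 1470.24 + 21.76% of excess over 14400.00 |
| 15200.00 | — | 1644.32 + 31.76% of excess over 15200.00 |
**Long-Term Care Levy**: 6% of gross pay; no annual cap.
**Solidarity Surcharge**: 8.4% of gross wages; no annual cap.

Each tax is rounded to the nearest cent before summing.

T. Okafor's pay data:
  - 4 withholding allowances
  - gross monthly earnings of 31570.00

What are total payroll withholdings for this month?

Earnings Tax: taxable = 31570.00 − 4×484.00 = 29634.00
  1644.32 + 31.76% × (29634.00 − 15200.00) = 1644.32 + 31.76% × 14434.00 = 6228.56
Long-Term Care Levy: 6% × 31570.00 = 1894.20
Solidarity Surcharge: 8.4% × 31570.00 = 2651.88
Total: 6228.56 + 1894.20 + 2651.88 = 10774.64

10774.64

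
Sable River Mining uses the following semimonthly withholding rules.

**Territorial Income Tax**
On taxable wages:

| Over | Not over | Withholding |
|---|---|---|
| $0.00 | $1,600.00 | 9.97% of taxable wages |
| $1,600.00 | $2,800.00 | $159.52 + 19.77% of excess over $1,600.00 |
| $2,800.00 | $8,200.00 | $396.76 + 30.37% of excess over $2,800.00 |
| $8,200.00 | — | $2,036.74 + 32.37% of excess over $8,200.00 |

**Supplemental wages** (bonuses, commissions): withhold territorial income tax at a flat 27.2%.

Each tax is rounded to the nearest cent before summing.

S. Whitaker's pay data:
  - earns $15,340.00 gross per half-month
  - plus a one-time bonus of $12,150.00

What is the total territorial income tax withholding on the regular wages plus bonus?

Territorial Income Tax: taxable = $15,340.00
  $2,036.74 + 32.37% × ($15,340.00 − $8,200.00) = $2,036.74 + 32.37% × $7,140.00 = $4,347.96
Supplemental (27.2% flat on bonus): 27.2% × $12,150.00 = $3,304.80
Total territorial income tax: $4,347.96 + $3,304.80 = $7,652.76

$7,652.76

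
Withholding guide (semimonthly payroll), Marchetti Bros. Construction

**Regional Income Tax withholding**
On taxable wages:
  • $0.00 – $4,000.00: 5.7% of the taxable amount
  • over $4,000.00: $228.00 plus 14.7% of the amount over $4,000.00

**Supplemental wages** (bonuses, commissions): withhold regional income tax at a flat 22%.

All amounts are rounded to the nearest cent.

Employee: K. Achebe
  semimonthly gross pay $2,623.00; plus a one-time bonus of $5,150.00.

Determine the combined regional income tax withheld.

Regional Income Tax: taxable = $2,623.00
  5.7% × $2,623.00 = $149.51
Supplemental (22% flat on bonus): 22% × $5,150.00 = $1,133.00
Total regional income tax: $149.51 + $1,133.00 = $1,282.51

$1,282.51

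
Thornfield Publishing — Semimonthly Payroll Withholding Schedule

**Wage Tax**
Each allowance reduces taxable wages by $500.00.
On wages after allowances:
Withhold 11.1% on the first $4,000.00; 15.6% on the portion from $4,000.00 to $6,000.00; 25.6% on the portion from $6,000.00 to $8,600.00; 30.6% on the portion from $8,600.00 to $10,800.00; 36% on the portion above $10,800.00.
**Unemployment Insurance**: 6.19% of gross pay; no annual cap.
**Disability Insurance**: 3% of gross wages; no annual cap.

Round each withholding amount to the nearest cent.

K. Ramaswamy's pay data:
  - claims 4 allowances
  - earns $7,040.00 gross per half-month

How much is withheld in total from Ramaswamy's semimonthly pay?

Wage Tax: taxable = $7,040.00 − 4×$500.00 = $5,040.00
  $444.00 + 15.6% × ($5,040.00 − $4,000.00) = $444.00 + 15.6% × $1,040.00 = $606.24
Unemployment Insurance: 6.19% × $7,040.00 = $435.78
Disability Insurance: 3% × $7,040.00 = $211.20
Total: $606.24 + $435.78 + $211.20 = $1,253.22

$1,253.22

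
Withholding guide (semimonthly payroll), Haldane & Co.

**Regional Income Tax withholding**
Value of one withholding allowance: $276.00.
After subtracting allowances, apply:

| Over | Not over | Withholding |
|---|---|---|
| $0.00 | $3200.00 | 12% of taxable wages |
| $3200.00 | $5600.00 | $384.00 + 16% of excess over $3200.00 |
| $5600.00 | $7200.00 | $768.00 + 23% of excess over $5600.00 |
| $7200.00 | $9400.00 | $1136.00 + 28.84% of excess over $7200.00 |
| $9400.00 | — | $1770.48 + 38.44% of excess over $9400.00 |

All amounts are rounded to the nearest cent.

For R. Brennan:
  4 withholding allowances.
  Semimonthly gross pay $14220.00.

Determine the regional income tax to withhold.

Regional Income Tax: taxable = $14220.00 − 4×$276.00 = $13116.00
  $1770.48 + 38.44% × ($13116.00 − $9400.00) = $1770.48 + 38.44% × $3716.00 = $3198.91

$3198.91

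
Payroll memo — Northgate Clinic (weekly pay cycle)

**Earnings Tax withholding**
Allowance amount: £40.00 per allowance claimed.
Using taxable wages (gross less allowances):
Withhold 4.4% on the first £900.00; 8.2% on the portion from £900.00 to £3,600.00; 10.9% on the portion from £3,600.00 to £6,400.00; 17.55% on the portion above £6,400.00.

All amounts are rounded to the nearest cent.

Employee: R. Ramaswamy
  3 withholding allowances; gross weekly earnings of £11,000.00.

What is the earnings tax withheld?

Earnings Tax: taxable = £11,000.00 − 3×£40.00 = £10,880.00
  £566.20 + 17.55% × (£10,880.00 − £6,400.00) = £566.20 + 17.55% × £4,480.00 = £1,352.44

£1,352.44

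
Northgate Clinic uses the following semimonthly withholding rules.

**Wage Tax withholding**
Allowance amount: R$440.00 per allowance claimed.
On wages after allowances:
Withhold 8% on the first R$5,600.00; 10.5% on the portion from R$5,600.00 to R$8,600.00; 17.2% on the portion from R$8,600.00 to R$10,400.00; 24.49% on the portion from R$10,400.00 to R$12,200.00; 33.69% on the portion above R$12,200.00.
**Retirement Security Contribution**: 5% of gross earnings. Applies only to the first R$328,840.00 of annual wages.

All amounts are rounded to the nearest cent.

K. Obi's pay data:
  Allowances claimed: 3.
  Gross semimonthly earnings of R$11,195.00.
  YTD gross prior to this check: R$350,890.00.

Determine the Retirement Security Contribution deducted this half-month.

R$0.00

Retirement Security Contribution: YTD R$350,890.00 ≥ cap R$328,840.00 → R$0.00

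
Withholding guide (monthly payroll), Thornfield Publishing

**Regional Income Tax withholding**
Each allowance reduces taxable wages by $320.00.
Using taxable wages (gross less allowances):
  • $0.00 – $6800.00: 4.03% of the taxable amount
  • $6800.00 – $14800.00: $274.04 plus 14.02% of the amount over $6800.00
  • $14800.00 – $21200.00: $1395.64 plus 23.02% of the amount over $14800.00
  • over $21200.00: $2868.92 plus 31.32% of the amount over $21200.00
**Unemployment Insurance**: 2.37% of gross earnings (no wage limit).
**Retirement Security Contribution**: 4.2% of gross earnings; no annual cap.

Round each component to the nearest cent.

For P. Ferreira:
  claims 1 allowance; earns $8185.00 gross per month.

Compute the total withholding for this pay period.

Regional Income Tax: taxable = $8185.00 − 1×$320.00 = $7865.00
  $274.04 + 14.02% × ($7865.00 − $6800.00) = $274.04 + 14.02% × $1065.00 = $423.35
Unemployment Insurance: 2.37% × $8185.00 = $193.98
Retirement Security Contribution: 4.2% × $8185.00 = $343.77
Total: $423.35 + $193.98 + $343.77 = $961.10

$961.10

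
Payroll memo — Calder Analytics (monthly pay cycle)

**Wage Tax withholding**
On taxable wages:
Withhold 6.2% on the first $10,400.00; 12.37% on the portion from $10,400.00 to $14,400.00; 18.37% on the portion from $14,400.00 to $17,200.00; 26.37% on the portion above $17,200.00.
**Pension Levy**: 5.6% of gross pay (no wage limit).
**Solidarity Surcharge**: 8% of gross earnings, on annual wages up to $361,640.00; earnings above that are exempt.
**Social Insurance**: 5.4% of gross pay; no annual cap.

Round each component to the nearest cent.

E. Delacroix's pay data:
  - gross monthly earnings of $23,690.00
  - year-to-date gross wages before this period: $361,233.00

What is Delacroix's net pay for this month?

$17,686.17

Wage Tax: taxable = $23,690.00
  $1,653.96 + 26.37% × ($23,690.00 − $17,200.00) = $1,653.96 + 26.37% × $6,490.00 = $3,365.37
Pension Levy: 5.6% × $23,690.00 = $1,326.64
Solidarity Surcharge: cap $361,640.00 − YTD $361,233.00 = $407.00 subject; 8% × $407.00 = $32.56
Social Insurance: 5.4% × $23,690.00 = $1,279.26
Total withheld: $3,365.37 + $1,326.64 + $32.56 + $1,279.26 = $6,003.83
Net pay: $23,690.00 − $6,003.83 = $17,686.17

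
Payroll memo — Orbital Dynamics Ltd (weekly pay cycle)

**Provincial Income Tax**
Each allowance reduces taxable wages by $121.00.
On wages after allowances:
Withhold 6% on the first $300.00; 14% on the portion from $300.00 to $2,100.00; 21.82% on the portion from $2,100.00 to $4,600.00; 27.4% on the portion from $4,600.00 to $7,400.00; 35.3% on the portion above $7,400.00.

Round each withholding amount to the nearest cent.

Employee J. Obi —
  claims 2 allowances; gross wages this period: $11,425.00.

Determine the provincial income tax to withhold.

$2,918.10

Provincial Income Tax: taxable = $11,425.00 − 2×$121.00 = $11,183.00
  $1,582.70 + 35.3% × ($11,183.00 − $7,400.00) = $1,582.70 + 35.3% × $3,783.00 = $2,918.10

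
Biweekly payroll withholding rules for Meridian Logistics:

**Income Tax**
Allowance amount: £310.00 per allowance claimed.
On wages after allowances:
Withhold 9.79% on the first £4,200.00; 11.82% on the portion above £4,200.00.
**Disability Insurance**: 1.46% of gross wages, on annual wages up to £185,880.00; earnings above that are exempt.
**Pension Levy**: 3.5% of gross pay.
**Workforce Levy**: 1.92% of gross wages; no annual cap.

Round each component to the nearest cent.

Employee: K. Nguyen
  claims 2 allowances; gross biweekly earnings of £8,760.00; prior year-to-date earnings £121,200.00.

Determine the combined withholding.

£1,479.58

Income Tax: taxable = £8,760.00 − 2×£310.00 = £8,140.00
  £411.18 + 11.82% × (£8,140.00 − £4,200.00) = £411.18 + 11.82% × £3,940.00 = £876.89
Disability Insurance: 1.46% × £8,760.00 = £127.90
Pension Levy: 3.5% × £8,760.00 = £306.60
Workforce Levy: 1.92% × £8,760.00 = £168.19
Total: £876.89 + £127.90 + £306.60 + £168.19 = £1,479.58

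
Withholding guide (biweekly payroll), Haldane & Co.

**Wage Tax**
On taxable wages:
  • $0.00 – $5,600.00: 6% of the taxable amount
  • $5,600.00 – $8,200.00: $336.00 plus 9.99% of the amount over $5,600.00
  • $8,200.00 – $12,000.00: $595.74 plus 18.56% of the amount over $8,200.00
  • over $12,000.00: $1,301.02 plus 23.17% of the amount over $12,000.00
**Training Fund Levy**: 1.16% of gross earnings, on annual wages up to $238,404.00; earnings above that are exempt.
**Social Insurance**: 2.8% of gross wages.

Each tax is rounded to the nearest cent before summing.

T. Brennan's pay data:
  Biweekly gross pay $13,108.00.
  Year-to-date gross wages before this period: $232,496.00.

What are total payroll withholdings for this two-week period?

$1,993.29

Wage Tax: taxable = $13,108.00
  $1,301.02 + 23.17% × ($13,108.00 − $12,000.00) = $1,301.02 + 23.17% × $1,108.00 = $1,557.74
Training Fund Levy: cap $238,404.00 − YTD $232,496.00 = $5,908.00 subject; 1.16% × $5,908.00 = $68.53
Social Insurance: 2.8% × $13,108.00 = $367.02
Total: $1,557.74 + $68.53 + $367.02 = $1,993.29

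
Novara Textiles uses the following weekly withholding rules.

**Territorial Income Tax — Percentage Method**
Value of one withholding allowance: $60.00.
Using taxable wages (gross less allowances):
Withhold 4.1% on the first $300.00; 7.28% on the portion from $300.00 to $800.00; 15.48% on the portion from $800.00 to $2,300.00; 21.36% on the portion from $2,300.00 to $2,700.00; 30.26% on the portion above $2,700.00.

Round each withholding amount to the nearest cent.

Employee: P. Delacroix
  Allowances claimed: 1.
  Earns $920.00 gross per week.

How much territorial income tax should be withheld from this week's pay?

$57.99

Territorial Income Tax: taxable = $920.00 − 1×$60.00 = $860.00
  $48.70 + 15.48% × ($860.00 − $800.00) = $48.70 + 15.48% × $60.00 = $57.99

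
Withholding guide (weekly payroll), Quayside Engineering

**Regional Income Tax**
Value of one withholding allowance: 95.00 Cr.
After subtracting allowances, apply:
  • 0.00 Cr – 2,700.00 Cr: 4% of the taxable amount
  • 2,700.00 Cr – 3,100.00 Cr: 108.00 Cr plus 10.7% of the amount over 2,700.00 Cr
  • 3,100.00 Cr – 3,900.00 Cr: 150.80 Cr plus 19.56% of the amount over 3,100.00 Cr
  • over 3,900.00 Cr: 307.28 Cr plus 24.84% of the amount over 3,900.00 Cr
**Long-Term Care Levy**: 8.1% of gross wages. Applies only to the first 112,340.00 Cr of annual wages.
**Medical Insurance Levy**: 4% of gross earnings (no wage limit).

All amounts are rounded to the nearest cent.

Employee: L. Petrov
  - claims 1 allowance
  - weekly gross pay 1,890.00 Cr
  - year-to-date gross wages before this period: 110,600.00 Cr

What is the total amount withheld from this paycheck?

Regional Income Tax: taxable = 1,890.00 Cr − 1×95.00 Cr = 1,795.00 Cr
  4% × 1,795.00 Cr = 71.80 Cr
Long-Term Care Levy: cap 112,340.00 Cr − YTD 110,600.00 Cr = 1,740.00 Cr subject; 8.1% × 1,740.00 Cr = 140.94 Cr
Medical Insurance Levy: 4% × 1,890.00 Cr = 75.60 Cr
Total: 71.80 Cr + 140.94 Cr + 75.60 Cr = 288.34 Cr

288.34 Cr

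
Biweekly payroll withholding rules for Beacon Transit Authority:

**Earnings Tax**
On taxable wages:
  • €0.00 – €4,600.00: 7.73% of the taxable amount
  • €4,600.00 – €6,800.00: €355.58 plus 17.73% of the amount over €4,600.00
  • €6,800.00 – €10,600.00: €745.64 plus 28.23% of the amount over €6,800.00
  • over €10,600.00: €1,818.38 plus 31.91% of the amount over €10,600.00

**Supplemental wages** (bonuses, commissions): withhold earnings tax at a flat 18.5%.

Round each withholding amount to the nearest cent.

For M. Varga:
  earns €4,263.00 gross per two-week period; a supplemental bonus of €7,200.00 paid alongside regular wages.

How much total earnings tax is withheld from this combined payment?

€1,661.53

Earnings Tax: taxable = €4,263.00
  7.73% × €4,263.00 = €329.53
Supplemental (18.5% flat on bonus): 18.5% × €7,200.00 = €1,332.00
Total earnings tax: €329.53 + €1,332.00 = €1,661.53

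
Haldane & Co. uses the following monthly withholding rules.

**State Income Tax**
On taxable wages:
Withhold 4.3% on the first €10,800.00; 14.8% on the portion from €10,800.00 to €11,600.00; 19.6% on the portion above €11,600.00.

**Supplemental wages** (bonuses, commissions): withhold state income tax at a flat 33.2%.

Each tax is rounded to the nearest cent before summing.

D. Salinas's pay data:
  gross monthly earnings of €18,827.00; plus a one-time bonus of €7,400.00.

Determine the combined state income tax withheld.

€4,456.09

State Income Tax: taxable = €18,827.00
  €582.80 + 19.6% × (€18,827.00 − €11,600.00) = €582.80 + 19.6% × €7,227.00 = €1,999.29
Supplemental (33.2% flat on bonus): 33.2% × €7,400.00 = €2,456.80
Total state income tax: €1,999.29 + €2,456.80 = €4,456.09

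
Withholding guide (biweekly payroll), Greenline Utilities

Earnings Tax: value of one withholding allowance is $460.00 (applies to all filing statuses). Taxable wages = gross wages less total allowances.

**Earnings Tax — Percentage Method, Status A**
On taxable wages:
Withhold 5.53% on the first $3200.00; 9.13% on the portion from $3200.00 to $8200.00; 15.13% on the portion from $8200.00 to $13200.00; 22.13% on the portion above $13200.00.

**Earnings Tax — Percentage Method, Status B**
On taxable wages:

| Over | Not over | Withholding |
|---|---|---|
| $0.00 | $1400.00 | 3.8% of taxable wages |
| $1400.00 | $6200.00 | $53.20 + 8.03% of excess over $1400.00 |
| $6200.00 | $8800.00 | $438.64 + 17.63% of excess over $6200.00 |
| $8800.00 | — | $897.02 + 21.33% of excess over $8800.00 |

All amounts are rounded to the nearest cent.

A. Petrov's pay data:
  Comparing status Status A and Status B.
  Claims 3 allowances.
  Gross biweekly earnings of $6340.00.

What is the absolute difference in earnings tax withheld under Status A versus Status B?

$1.42

Earnings Tax (Status A): taxable = $6340.00 − 3×$460.00 = $4960.00
  $176.96 + 9.13% × ($4960.00 − $3200.00) = $176.96 + 9.13% × $1760.00 = $337.65
Earnings Tax (Status B): taxable = $6340.00 − 3×$460.00 = $4960.00
  $53.20 + 8.03% × ($4960.00 − $1400.00) = $53.20 + 8.03% × $3560.00 = $339.07
Difference: |$337.65 − $339.07| = $1.42 (higher under Status B)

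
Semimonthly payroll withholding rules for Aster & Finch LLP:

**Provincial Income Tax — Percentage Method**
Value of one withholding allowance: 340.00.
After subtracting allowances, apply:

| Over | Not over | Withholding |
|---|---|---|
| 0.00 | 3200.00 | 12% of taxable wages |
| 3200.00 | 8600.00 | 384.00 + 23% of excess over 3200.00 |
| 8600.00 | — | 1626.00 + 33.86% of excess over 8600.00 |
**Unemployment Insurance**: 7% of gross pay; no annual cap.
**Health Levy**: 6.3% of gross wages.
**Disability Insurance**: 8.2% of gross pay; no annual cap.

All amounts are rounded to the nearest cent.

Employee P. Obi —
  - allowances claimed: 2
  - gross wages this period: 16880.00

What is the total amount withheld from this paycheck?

7828.56

Provincial Income Tax: taxable = 16880.00 − 2×340.00 = 16200.00
  1626.00 + 33.86% × (16200.00 − 8600.00) = 1626.00 + 33.86% × 7600.00 = 4199.36
Unemployment Insurance: 7% × 16880.00 = 1181.60
Health Levy: 6.3% × 16880.00 = 1063.44
Disability Insurance: 8.2% × 16880.00 = 1384.16
Total: 4199.36 + 1181.60 + 1063.44 + 1384.16 = 7828.56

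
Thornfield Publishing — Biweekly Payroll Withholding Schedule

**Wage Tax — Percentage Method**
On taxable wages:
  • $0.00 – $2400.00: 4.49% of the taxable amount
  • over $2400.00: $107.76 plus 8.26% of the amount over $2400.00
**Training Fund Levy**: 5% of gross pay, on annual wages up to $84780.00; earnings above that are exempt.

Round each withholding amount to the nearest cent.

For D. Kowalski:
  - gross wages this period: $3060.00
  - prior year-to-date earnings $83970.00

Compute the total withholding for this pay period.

Wage Tax: taxable = $3060.00
  $107.76 + 8.26% × ($3060.00 − $2400.00) = $107.76 + 8.26% × $660.00 = $162.28
Training Fund Levy: cap $84780.00 − YTD $83970.00 = $810.00 subject; 5% × $810.00 = $40.50
Total: $162.28 + $40.50 = $202.78

$202.78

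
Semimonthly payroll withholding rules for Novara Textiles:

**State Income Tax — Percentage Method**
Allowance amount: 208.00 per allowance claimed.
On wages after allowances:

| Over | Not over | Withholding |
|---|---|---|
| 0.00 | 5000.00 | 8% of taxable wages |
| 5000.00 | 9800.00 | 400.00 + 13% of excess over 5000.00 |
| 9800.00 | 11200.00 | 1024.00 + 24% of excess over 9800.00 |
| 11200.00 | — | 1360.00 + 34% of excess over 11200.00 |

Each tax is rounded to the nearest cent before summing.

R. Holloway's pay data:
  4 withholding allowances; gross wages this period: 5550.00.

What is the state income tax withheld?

377.44

State Income Tax: taxable = 5550.00 − 4×208.00 = 4718.00
  8% × 4718.00 = 377.44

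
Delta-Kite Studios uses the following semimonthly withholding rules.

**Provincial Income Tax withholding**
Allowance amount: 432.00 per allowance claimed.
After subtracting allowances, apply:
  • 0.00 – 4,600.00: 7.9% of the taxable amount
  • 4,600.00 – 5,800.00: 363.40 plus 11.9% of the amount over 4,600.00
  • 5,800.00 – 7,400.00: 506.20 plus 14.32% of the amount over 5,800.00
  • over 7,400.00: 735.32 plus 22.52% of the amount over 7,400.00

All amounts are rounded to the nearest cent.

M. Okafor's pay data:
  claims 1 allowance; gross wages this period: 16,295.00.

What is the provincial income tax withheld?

Provincial Income Tax: taxable = 16,295.00 − 1×432.00 = 15,863.00
  735.32 + 22.52% × (15,863.00 − 7,400.00) = 735.32 + 22.52% × 8,463.00 = 2,641.19

2,641.19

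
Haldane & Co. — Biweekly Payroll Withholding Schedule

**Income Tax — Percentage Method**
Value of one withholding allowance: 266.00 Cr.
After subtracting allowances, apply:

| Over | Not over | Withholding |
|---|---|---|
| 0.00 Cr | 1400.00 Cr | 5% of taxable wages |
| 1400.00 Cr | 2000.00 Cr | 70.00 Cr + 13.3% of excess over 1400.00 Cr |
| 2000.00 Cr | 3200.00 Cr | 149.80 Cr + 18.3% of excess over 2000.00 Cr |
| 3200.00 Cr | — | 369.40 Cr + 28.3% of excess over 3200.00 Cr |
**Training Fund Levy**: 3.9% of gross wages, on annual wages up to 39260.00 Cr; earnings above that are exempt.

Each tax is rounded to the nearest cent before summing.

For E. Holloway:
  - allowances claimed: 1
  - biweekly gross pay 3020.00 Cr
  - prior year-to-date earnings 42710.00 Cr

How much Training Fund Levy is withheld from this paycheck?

0.00 Cr

Training Fund Levy: YTD 42710.00 Cr ≥ cap 39260.00 Cr → 0.00 Cr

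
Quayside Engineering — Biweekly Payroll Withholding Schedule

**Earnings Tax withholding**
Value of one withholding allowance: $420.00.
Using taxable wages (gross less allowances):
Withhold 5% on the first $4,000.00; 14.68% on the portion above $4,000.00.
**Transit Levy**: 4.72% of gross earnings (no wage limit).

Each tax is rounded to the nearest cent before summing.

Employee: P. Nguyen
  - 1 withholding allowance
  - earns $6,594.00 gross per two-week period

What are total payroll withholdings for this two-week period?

Earnings Tax: taxable = $6,594.00 − 1×$420.00 = $6,174.00
  $200.00 + 14.68% × ($6,174.00 − $4,000.00) = $200.00 + 14.68% × $2,174.00 = $519.14
Transit Levy: 4.72% × $6,594.00 = $311.24
Total: $519.14 + $311.24 = $830.38

$830.38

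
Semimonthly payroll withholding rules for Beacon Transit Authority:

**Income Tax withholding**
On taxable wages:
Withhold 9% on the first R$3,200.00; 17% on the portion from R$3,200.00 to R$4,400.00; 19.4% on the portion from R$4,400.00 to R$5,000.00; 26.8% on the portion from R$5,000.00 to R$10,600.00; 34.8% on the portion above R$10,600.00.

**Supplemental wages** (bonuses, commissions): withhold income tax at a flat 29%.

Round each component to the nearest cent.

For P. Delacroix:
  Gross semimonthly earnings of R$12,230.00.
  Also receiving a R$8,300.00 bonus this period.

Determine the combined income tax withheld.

R$5,083.44

Income Tax: taxable = R$12,230.00
  R$2,109.20 + 34.8% × (R$12,230.00 − R$10,600.00) = R$2,109.20 + 34.8% × R$1,630.00 = R$2,676.44
Supplemental (29% flat on bonus): 29% × R$8,300.00 = R$2,407.00
Total income tax: R$2,676.44 + R$2,407.00 = R$5,083.44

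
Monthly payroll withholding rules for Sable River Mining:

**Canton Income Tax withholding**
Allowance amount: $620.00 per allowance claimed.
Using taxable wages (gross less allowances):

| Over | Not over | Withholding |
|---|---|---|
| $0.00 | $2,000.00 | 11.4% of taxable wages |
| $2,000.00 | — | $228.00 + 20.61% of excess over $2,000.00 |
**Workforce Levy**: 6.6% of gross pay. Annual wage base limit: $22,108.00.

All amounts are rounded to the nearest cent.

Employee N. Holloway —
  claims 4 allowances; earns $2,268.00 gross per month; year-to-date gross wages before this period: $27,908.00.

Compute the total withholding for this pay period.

Canton Income Tax: taxable = $2,268.00 − 4×$620.00 = $-212.00
  Taxable ≤ 0 → $0.00
Workforce Levy: YTD $27,908.00 ≥ cap $22,108.00 → $0.00
Total: $0.00 + $0.00 = $0.00

$0.00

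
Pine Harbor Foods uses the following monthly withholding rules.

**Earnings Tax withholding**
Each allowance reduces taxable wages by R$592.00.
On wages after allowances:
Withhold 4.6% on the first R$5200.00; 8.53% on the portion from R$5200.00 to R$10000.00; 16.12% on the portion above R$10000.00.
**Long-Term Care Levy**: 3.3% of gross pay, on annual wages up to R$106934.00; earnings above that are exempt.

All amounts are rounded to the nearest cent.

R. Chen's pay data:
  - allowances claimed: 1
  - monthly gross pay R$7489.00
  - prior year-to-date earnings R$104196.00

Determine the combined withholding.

Earnings Tax: taxable = R$7489.00 − 1×R$592.00 = R$6897.00
  R$239.20 + 8.53% × (R$6897.00 − R$5200.00) = R$239.20 + 8.53% × R$1697.00 = R$383.95
Long-Term Care Levy: cap R$106934.00 − YTD R$104196.00 = R$2738.00 subject; 3.3% × R$2738.00 = R$90.35
Total: R$383.95 + R$90.35 = R$474.30

R$474.30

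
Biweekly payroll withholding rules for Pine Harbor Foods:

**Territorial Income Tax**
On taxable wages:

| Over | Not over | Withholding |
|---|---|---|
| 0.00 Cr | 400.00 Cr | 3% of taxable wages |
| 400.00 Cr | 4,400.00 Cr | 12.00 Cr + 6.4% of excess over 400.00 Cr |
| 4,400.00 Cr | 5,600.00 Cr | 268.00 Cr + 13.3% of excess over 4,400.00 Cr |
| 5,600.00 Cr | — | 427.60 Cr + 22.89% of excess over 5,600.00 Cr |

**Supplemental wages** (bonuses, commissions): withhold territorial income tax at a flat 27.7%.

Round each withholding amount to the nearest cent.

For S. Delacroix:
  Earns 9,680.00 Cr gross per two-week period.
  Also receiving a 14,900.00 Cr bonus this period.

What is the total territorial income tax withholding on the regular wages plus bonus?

Territorial Income Tax: taxable = 9,680.00 Cr
  427.60 Cr + 22.89% × (9,680.00 Cr − 5,600.00 Cr) = 427.60 Cr + 22.89% × 4,080.00 Cr = 1,361.51 Cr
Supplemental (27.7% flat on bonus): 27.7% × 14,900.00 Cr = 4,127.30 Cr
Total territorial income tax: 1,361.51 Cr + 4,127.30 Cr = 5,488.81 Cr

5,488.81 Cr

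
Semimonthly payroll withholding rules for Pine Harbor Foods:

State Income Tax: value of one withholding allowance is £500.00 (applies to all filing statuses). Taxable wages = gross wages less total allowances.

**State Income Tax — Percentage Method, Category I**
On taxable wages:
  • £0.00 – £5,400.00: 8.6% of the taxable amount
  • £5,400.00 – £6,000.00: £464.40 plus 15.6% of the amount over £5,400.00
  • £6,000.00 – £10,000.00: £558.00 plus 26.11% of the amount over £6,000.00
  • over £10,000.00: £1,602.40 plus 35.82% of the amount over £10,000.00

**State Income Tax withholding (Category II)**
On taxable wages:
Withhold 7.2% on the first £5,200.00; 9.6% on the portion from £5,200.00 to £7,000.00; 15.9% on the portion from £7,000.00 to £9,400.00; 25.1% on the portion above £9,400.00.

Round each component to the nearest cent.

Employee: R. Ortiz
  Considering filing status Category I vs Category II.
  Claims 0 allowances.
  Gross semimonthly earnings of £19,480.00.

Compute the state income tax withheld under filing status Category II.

State Income Tax (Category II): taxable = £19,480.00
  £928.80 + 25.1% × (£19,480.00 − £9,400.00) = £928.80 + 25.1% × £10,080.00 = £3,458.88

£3,458.88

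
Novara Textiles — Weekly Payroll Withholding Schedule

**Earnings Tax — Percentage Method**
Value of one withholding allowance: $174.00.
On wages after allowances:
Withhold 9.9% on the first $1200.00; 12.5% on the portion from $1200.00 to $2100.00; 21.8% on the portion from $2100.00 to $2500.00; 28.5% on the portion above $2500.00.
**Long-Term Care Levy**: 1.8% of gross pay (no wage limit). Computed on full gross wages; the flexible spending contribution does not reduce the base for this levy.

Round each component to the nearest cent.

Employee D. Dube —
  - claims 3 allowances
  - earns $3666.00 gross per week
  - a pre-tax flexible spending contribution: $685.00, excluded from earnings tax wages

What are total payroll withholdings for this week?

Earnings Tax: taxable = $3666.00 − $685.00 − 3×$174.00 = $2459.00
  $231.30 + 21.8% × ($2459.00 − $2100.00) = $231.30 + 21.8% × $359.00 = $309.56
Long-Term Care Levy: 1.8% × $3666.00 = $65.99
Total: $309.56 + $65.99 = $375.55

$375.55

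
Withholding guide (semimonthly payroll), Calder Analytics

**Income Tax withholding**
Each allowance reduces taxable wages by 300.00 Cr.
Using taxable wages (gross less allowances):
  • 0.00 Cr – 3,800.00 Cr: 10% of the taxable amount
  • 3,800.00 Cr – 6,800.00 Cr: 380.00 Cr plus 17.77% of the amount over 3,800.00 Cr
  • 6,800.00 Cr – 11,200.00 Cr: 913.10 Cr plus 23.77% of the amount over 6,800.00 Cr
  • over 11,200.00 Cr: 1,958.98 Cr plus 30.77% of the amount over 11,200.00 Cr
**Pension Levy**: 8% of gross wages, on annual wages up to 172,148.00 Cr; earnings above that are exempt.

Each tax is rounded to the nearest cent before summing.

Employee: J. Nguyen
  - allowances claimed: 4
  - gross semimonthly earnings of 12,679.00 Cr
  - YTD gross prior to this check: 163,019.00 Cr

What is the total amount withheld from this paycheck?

2,775.15 Cr

Income Tax: taxable = 12,679.00 Cr − 4×300.00 Cr = 11,479.00 Cr
  1,958.98 Cr + 30.77% × (11,479.00 Cr − 11,200.00 Cr) = 1,958.98 Cr + 30.77% × 279.00 Cr = 2,044.83 Cr
Pension Levy: cap 172,148.00 Cr − YTD 163,019.00 Cr = 9,129.00 Cr subject; 8% × 9,129.00 Cr = 730.32 Cr
Total: 2,044.83 Cr + 730.32 Cr = 2,775.15 Cr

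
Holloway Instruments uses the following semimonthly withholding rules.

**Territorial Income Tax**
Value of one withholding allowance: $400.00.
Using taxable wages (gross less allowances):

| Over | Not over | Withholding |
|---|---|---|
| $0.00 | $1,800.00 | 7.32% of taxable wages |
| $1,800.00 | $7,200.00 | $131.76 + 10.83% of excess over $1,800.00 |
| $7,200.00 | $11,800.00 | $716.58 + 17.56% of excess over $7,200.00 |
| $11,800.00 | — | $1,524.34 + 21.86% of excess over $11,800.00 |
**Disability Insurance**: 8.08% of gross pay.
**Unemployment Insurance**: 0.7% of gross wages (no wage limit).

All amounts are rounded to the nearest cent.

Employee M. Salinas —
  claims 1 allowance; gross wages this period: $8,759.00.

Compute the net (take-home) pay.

Territorial Income Tax: taxable = $8,759.00 − 1×$400.00 = $8,359.00
  $716.58 + 17.56% × ($8,359.00 − $7,200.00) = $716.58 + 17.56% × $1,159.00 = $920.10
Disability Insurance: 8.08% × $8,759.00 = $707.73
Unemployment Insurance: 0.7% × $8,759.00 = $61.31
Total withheld: $920.10 + $707.73 + $61.31 = $1,689.14
Net pay: $8,759.00 − $1,689.14 = $7,069.86

$7,069.86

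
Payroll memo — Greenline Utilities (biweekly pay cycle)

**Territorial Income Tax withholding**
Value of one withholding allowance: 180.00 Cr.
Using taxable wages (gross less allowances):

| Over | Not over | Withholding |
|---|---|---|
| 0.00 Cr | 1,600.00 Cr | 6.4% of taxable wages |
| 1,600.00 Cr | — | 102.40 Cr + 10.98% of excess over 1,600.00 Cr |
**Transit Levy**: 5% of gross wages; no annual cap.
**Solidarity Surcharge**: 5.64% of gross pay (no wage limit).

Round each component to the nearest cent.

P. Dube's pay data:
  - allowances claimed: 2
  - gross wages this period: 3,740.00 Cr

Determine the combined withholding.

695.78 Cr

Territorial Income Tax: taxable = 3,740.00 Cr − 2×180.00 Cr = 3,380.00 Cr
  102.40 Cr + 10.98% × (3,380.00 Cr − 1,600.00 Cr) = 102.40 Cr + 10.98% × 1,780.00 Cr = 297.84 Cr
Transit Levy: 5% × 3,740.00 Cr = 187.00 Cr
Solidarity Surcharge: 5.64% × 3,740.00 Cr = 210.94 Cr
Total: 297.84 Cr + 187.00 Cr + 210.94 Cr = 695.78 Cr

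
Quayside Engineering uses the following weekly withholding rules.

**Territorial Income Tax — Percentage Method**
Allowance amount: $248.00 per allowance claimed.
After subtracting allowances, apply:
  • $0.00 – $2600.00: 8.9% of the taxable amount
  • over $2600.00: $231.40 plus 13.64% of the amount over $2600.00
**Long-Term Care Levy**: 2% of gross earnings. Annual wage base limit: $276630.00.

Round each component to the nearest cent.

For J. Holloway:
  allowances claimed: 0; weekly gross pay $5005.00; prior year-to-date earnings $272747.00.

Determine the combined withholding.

Territorial Income Tax: taxable = $5005.00
  $231.40 + 13.64% × ($5005.00 − $2600.00) = $231.40 + 13.64% × $2405.00 = $559.44
Long-Term Care Levy: cap $276630.00 − YTD $272747.00 = $3883.00 subject; 2% × $3883.00 = $77.66
Total: $559.44 + $77.66 = $637.10

$637.10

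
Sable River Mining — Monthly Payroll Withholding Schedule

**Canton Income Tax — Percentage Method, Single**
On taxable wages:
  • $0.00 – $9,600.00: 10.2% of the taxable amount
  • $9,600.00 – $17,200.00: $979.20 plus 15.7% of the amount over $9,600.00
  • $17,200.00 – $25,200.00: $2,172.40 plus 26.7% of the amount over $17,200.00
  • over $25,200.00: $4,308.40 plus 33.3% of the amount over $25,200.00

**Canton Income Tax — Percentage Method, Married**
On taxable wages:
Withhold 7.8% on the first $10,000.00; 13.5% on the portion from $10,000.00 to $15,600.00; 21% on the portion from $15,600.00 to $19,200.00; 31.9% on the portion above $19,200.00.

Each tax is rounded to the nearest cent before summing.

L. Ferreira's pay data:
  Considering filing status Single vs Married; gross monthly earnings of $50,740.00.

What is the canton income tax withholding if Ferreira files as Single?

Canton Income Tax (Single): taxable = $50,740.00
  $4,308.40 + 33.3% × ($50,740.00 − $25,200.00) = $4,308.40 + 33.3% × $25,540.00 = $12,813.22

$12,813.22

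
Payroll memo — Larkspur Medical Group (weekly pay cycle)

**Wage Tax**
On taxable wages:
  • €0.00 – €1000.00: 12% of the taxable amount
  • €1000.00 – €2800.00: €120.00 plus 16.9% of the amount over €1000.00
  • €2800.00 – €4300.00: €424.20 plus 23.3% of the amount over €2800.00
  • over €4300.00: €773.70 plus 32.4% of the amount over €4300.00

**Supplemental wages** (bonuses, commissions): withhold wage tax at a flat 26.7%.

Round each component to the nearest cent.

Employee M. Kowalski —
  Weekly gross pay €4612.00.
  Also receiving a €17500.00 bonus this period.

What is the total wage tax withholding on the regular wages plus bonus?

€5547.29

Wage Tax: taxable = €4612.00
  €773.70 + 32.4% × (€4612.00 − €4300.00) = €773.70 + 32.4% × €312.00 = €874.79
Supplemental (26.7% flat on bonus): 26.7% × €17500.00 = €4672.50
Total wage tax: €874.79 + €4672.50 = €5547.29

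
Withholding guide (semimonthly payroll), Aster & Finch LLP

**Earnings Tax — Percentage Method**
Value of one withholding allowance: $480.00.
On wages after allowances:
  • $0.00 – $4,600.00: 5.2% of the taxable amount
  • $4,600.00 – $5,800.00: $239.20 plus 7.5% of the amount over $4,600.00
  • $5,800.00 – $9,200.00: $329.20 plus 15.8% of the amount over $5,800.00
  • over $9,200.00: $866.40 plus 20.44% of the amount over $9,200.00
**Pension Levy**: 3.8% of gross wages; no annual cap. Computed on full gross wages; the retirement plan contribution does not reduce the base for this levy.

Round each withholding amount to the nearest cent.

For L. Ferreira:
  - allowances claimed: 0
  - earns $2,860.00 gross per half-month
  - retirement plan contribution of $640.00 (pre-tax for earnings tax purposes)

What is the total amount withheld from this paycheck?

Earnings Tax: taxable = $2,860.00 − $640.00 = $2,220.00
  5.2% × $2,220.00 = $115.44
Pension Levy: 3.8% × $2,860.00 = $108.68
Total: $115.44 + $108.68 = $224.12

$224.12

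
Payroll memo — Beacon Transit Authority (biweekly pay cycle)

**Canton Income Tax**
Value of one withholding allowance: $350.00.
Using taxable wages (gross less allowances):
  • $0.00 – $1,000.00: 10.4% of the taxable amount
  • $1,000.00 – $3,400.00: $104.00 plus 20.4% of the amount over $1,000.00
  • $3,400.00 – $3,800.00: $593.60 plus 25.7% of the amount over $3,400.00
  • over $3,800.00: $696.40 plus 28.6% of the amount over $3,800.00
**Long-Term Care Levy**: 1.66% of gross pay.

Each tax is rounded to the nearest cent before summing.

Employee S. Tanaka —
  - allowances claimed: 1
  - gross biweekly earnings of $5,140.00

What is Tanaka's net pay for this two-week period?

Canton Income Tax: taxable = $5,140.00 − 1×$350.00 = $4,790.00
  $696.40 + 28.6% × ($4,790.00 − $3,800.00) = $696.40 + 28.6% × $990.00 = $979.54
Long-Term Care Levy: 1.66% × $5,140.00 = $85.32
Total withheld: $979.54 + $85.32 = $1,064.86
Net pay: $5,140.00 − $1,064.86 = $4,075.14

$4,075.14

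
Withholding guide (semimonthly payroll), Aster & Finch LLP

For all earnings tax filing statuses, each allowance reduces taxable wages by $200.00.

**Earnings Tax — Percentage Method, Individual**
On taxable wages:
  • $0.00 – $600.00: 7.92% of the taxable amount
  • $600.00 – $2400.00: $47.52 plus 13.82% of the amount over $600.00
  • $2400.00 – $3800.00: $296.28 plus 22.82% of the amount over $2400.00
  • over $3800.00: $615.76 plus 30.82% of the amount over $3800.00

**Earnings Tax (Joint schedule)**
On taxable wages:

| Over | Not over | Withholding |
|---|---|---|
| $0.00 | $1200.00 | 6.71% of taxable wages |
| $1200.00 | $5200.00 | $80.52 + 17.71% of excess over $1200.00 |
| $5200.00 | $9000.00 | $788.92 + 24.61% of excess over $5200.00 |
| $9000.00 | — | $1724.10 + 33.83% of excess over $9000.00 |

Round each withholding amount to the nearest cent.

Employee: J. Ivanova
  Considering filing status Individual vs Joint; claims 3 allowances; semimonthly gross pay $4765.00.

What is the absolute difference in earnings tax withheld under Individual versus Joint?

Earnings Tax (Individual): taxable = $4765.00 − 3×$200.00 = $4165.00
  $615.76 + 30.82% × ($4165.00 − $3800.00) = $615.76 + 30.82% × $365.00 = $728.25
Earnings Tax (Joint): taxable = $4765.00 − 3×$200.00 = $4165.00
  $80.52 + 17.71% × ($4165.00 − $1200.00) = $80.52 + 17.71% × $2965.00 = $605.62
Difference: |$728.25 − $605.62| = $122.63 (higher under Individual)

$122.63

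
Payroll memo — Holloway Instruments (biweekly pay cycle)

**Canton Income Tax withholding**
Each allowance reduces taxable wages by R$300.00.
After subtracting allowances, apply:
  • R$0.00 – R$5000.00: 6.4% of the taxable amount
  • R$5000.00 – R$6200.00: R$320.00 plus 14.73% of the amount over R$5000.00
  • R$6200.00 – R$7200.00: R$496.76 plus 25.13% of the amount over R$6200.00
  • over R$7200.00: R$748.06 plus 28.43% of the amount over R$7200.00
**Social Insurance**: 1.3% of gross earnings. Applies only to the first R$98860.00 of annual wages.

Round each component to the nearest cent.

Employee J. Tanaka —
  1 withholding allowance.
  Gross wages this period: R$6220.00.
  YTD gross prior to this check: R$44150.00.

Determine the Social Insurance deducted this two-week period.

R$80.86

Social Insurance: 1.3% × R$6220.00 = R$80.86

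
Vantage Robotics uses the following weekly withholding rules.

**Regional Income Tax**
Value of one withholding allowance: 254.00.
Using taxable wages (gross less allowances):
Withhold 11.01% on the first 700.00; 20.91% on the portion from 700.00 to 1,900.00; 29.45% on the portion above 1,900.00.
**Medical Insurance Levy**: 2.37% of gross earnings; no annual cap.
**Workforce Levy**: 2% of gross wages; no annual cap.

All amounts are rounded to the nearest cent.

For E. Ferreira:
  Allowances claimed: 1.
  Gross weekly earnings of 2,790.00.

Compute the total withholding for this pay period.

Regional Income Tax: taxable = 2,790.00 − 1×254.00 = 2,536.00
  327.99 + 29.45% × (2,536.00 − 1,900.00) = 327.99 + 29.45% × 636.00 = 515.29
Medical Insurance Levy: 2.37% × 2,790.00 = 66.12
Workforce Levy: 2% × 2,790.00 = 55.80
Total: 515.29 + 66.12 + 55.80 = 637.21

637.21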